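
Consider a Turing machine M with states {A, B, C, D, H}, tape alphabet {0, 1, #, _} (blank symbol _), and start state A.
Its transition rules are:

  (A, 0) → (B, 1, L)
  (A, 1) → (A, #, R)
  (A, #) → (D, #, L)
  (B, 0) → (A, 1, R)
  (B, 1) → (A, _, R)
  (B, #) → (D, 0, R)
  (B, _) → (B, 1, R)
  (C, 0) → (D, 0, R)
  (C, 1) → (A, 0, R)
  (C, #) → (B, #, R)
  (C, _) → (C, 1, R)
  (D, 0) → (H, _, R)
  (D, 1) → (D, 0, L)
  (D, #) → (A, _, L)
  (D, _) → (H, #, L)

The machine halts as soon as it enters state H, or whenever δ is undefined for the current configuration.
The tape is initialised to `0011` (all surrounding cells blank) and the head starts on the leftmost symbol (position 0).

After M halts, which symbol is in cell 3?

A | _[0]011_   read 0 → write 1, move L, go to B
B | [_]1011_   read _ → write 1, move R, go to B
B | 1[1]011_   read 1 → write _, move R, go to A
A | 1_[0]11_   read 0 → write 1, move L, go to B
B | 1[_]111_   read _ → write 1, move R, go to B
B | 11[1]11_   read 1 → write _, move R, go to A
A | 11_[1]1_   read 1 → write #, move R, go to A
A | 11_#[1]_   read 1 → write #, move R, go to A
A | 11_##[_]
Cell 3 holds # when M halts.

#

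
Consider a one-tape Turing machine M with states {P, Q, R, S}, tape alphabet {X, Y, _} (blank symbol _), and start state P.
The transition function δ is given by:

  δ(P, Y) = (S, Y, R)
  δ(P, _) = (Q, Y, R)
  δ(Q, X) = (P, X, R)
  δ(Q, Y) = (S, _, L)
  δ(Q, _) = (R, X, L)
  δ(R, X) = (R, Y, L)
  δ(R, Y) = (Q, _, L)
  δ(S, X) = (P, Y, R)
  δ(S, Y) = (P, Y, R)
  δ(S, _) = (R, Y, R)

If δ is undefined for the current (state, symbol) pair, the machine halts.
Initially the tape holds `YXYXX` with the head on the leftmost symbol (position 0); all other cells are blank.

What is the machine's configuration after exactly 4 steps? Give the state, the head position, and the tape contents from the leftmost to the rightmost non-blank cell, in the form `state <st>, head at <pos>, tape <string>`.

P | [Y]XYXX   read Y → write Y, move R, go to S
S | Y[X]YXX   read X → write Y, move R, go to P
P | YY[Y]XX   read Y → write Y, move R, go to S
S | YYY[X]X   read X → write Y, move R, go to P
P | YYYY[X]
After 4 steps: state P, head at 4, tape YYYYX.

state P, head at 4, tape YYYYX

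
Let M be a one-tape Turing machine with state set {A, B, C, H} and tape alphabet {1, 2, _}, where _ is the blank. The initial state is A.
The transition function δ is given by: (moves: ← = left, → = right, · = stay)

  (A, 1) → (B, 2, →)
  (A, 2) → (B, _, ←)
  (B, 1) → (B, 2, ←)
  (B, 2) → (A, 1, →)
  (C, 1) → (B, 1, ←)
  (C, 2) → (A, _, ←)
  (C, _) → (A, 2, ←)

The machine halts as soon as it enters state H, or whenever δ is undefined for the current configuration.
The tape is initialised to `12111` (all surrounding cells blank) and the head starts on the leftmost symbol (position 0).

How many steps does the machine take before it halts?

A | _[1]2111   read 1 → write 2, move →, go to B
B | _2[2]111   read 2 → write 1, move →, go to A
A | _21[1]11   read 1 → write 2, move →, go to B
B | _212[1]1   read 1 → write 2, move ←, go to B
B | _21[2]21   read 2 → write 1, move →, go to A
A | _211[2]1   read 2 → write _, move ←, go to B
B | _21[1]_1   read 1 → write 2, move ←, go to B
B | _2[1]2_1   read 1 → write 2, move ←, go to B
B | _[2]22_1   read 2 → write 1, move →, go to A
A | _1[2]2_1   read 2 → write _, move ←, go to B
B | _[1]_2_1   read 1 → write 2, move ←, go to B
B | [_]2_2_1
M halts after 11 transitions.

11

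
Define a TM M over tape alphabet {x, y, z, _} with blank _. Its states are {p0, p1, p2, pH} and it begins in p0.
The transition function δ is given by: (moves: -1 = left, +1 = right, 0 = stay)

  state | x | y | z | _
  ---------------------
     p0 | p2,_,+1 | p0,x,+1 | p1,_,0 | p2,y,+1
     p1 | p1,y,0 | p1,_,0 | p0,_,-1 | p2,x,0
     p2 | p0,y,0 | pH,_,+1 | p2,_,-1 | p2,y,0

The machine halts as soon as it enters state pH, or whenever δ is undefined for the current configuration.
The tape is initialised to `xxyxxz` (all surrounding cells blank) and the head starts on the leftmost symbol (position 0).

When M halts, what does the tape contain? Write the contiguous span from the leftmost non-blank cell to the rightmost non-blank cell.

xx_xxy

p0 | [x]xyxxz___   read x → write _, move +1, go to p2
p2 | _[x]yxxz___   read x → write y, move 0, go to p0
p0 | _[y]yxxz___   read y → write x, move +1, go to p0
p0 | _x[y]xxz___   read y → write x, move +1, go to p0
p0 | _xx[x]xz___   read x → write _, move +1, go to p2
p2 | _xx_[x]z___   read x → write y, move 0, go to p0
p0 | _xx_[y]z___   read y → write x, move +1, go to p0
p0 | _xx_x[z]___   read z → write _, move 0, go to p1
p1 | _xx_x[_]___   read _ → write x, move 0, go to p2
p2 | _xx_x[x]___   read x → write y, move 0, go to p0
p0 | _xx_x[y]___   read y → write x, move +1, go to p0
p0 | _xx_xx[_]__   read _ → write y, move +1, go to p2
p2 | _xx_xxy[_]_   read _ → write y, move 0, go to p2
p2 | _xx_xxy[y]_   read y → write _, move +1, go to pH
pH | _xx_xxy_[_]
The non-blank tape span at halt is xx_xxy.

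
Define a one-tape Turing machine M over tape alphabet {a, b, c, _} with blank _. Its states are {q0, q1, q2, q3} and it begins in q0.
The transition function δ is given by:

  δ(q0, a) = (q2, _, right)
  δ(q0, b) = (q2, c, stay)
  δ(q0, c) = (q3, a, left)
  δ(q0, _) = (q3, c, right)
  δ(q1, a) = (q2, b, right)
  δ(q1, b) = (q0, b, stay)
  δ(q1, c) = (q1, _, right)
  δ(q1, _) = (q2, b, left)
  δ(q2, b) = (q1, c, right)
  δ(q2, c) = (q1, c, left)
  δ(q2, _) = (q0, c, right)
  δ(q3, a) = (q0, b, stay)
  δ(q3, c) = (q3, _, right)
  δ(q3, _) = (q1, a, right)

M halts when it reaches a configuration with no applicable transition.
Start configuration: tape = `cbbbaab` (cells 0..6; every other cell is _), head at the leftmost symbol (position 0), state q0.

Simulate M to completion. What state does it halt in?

q2

q0 | _[c]bbbaab   read c → write a, move left, go to q3
q3 | [_]abbbaab   read _ → write a, move right, go to q1
q1 | a[a]bbbaab   read a → write b, move right, go to q2
q2 | ab[b]bbaab   read b → write c, move right, go to q1
q1 | abc[b]baab   read b → write b, move stay, go to q0
q0 | abc[b]baab   read b → write c, move stay, go to q2
q2 | abc[c]baab   read c → write c, move left, go to q1
q1 | ab[c]cbaab   read c → write _, move right, go to q1
q1 | ab_[c]baab   read c → write _, move right, go to q1
q1 | ab__[b]aab   read b → write b, move stay, go to q0
q0 | ab__[b]aab   read b → write c, move stay, go to q2
q2 | ab__[c]aab   read c → write c, move left, go to q1
q1 | ab_[_]caab   read _ → write b, move left, go to q2
q2 | ab[_]bcaab   read _ → write c, move right, go to q0
q0 | abc[b]caab   read b → write c, move stay, go to q2
q2 | abc[c]caab   read c → write c, move left, go to q1
q1 | ab[c]ccaab   read c → write _, move right, go to q1
q1 | ab_[c]caab   read c → write _, move right, go to q1
q1 | ab__[c]aab   read c → write _, move right, go to q1
q1 | ab___[a]ab   read a → write b, move right, go to q2
q2 | ab___b[a]b
No transition is defined for (q2, a); M halts in state q2.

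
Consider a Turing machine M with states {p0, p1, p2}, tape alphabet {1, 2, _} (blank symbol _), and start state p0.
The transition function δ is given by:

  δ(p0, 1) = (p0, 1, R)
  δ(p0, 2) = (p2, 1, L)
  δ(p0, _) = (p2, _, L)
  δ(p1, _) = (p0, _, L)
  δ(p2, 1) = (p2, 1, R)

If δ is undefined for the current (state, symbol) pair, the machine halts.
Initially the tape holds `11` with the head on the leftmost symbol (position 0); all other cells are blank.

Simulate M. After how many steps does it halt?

p0 | [1]1_   read 1 → write 1, move R, go to p0
p0 | 1[1]_   read 1 → write 1, move R, go to p0
p0 | 11[_]   read _ → write _, move L, go to p2
p2 | 1[1]_   read 1 → write 1, move R, go to p2
p2 | 11[_]
M halts after 4 transitions.

4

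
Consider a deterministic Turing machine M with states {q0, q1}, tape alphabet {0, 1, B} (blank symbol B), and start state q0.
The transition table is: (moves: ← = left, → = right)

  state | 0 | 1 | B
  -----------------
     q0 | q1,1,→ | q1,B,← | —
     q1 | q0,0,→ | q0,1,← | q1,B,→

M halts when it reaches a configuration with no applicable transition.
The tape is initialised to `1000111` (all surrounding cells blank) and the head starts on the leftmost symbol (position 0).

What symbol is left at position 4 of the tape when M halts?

q0 | B[1]000111   read 1 → write B, move ←, go to q1
q1 | [B]B000111   read B → write B, move →, go to q1
q1 | B[B]000111   read B → write B, move →, go to q1
q1 | BB[0]00111   read 0 → write 0, move →, go to q0
q0 | BB0[0]0111   read 0 → write 1, move →, go to q1
q1 | BB01[0]111   read 0 → write 0, move →, go to q0
q0 | BB010[1]11   read 1 → write B, move ←, go to q1
q1 | BB01[0]B11   read 0 → write 0, move →, go to q0
q0 | BB010[B]11
Cell 4 holds B when M halts.

B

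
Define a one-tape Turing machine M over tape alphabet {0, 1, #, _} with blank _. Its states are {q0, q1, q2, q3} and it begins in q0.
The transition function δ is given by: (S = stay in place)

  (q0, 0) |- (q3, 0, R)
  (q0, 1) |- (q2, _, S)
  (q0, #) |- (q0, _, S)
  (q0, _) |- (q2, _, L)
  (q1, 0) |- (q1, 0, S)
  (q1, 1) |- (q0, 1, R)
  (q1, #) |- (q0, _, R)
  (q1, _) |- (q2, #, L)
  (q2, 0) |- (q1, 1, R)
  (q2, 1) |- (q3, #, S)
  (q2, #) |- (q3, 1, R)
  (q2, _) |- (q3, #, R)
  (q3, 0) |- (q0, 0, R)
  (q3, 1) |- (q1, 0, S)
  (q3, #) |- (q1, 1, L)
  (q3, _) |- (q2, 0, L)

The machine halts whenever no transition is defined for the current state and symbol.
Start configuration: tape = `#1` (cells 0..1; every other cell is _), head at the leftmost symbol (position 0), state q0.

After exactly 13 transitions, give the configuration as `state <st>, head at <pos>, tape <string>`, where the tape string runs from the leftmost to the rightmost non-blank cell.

q0 | _[#]1__   read # → write _, move S, go to q0
q0 | _[_]1__   read _ → write _, move L, go to q2
q2 | [_]_1__   read _ → write #, move R, go to q3
q3 | #[_]1__   read _ → write 0, move L, go to q2
q2 | [#]01__   read # → write 1, move R, go to q3
q3 | 1[0]1__   read 0 → write 0, move R, go to q0
q0 | 10[1]__   read 1 → write _, move S, go to q2
q2 | 10[_]__   read _ → write #, move R, go to q3
q3 | 10#[_]_   read _ → write 0, move L, go to q2
q2 | 10[#]0_   read # → write 1, move R, go to q3
q3 | 101[0]_   read 0 → write 0, move R, go to q0
q0 | 1010[_]   read _ → write _, move L, go to q2
q2 | 101[0]_   read 0 → write 1, move R, go to q1
q1 | 1011[_]
After 13 steps: state q1, head at 3, tape 1011.

state q1, head at 3, tape 1011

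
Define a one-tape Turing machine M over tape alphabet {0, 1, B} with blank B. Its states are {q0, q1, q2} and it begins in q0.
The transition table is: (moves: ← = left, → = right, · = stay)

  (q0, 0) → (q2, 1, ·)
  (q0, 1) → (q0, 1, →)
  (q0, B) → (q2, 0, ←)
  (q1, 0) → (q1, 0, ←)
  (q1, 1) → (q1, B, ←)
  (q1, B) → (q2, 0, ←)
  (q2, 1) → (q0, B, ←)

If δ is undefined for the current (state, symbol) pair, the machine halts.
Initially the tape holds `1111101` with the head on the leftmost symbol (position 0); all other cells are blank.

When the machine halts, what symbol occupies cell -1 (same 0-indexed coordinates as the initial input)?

q0 | BB[1]111101   read 1 → write 1, move →, go to q0
q0 | BB1[1]11101   read 1 → write 1, move →, go to q0
q0 | BB11[1]1101   read 1 → write 1, move →, go to q0
q0 | BB111[1]101   read 1 → write 1, move →, go to q0
q0 | BB1111[1]01   read 1 → write 1, move →, go to q0
q0 | BB11111[0]1   read 0 → write 1, move ·, go to q2
q2 | BB11111[1]1   read 1 → write B, move ←, go to q0
q0 | BB1111[1]B1   read 1 → write 1, move →, go to q0
q0 | BB11111[B]1   read B → write 0, move ←, go to q2
q2 | BB1111[1]01   read 1 → write B, move ←, go to q0
q0 | BB111[1]B01   read 1 → write 1, move →, go to q0
q0 | BB1111[B]01   read B → write 0, move ←, go to q2
q2 | BB111[1]001   read 1 → write B, move ←, go to q0
q0 | BB11[1]B001   read 1 → write 1, move →, go to q0
q0 | BB111[B]001   read B → write 0, move ←, go to q2
q2 | BB11[1]0001   read 1 → write B, move ←, go to q0
q0 | BB1[1]B0001   read 1 → write 1, move →, go to q0
q0 | BB11[B]0001   read B → write 0, move ←, go to q2
q2 | BB1[1]00001   read 1 → write B, move ←, go to q0
q0 | BB[1]B00001   read 1 → write 1, move →, go to q0
q0 | BB1[B]00001   read B → write 0, move ←, go to q2
q2 | BB[1]000001   read 1 → write B, move ←, go to q0
q0 | B[B]B000001   read B → write 0, move ←, go to q2
q2 | [B]0B000001
Cell -1 holds 0 when M halts.

0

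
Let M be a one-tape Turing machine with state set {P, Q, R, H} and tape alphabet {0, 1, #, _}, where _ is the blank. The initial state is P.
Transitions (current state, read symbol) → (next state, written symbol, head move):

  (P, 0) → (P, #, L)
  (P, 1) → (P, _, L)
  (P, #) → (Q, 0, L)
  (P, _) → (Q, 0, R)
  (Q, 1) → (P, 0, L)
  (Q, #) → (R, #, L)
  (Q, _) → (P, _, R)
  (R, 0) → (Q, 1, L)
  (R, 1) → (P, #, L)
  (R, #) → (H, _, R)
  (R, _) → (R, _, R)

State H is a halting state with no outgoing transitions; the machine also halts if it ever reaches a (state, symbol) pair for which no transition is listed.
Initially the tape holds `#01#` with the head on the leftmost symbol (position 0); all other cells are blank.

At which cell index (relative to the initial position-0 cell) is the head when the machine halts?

-2

state=P head=0 tape=__[#]01#   (P,#)→(Q,0,L)
state=Q head=-1 tape=_[_]001#   (Q,_)→(P,_,R)
state=P head=0 tape=__[0]01#   (P,0)→(P,#,L)
state=P head=-1 tape=_[_]#01#   (P,_)→(Q,0,R)
state=Q head=0 tape=_0[#]01#   (Q,#)→(R,#,L)
state=R head=-1 tape=_[0]#01#   (R,0)→(Q,1,L)
state=Q head=-2 tape=[_]1#01#   (Q,_)→(P,_,R)
state=P head=-1 tape=_[1]#01#   (P,1)→(P,_,L)
state=P head=-2 tape=[_]_#01#   (P,_)→(Q,0,R)
state=Q head=-1 tape=0[_]#01#   (Q,_)→(P,_,R)
state=P head=0 tape=0_[#]01#   (P,#)→(Q,0,L)
state=Q head=-1 tape=0[_]001#   (Q,_)→(P,_,R)
state=P head=0 tape=0_[0]01#   (P,0)→(P,#,L)
state=P head=-1 tape=0[_]#01#   (P,_)→(Q,0,R)
state=Q head=0 tape=00[#]01#   (Q,#)→(R,#,L)
state=R head=-1 tape=0[0]#01#   (R,0)→(Q,1,L)
state=Q head=-2 tape=[0]1#01#
At halt the head is at cell -2.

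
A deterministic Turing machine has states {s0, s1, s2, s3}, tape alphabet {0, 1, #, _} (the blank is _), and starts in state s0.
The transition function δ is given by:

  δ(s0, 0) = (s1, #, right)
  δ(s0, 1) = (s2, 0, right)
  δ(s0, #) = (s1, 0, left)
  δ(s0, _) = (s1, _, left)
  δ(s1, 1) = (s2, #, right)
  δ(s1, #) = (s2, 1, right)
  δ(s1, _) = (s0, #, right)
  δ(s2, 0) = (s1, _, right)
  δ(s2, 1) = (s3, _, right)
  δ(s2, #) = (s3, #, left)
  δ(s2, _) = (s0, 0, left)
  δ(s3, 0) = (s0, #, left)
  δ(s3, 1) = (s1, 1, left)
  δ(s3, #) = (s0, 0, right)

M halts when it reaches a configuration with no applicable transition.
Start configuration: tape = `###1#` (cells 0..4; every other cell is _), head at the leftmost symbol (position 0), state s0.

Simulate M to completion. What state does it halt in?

s1

s0 | _[#]##1#_   read # → write 0, move left, go to s1
s1 | [_]0##1#_   read _ → write #, move right, go to s0
s0 | #[0]##1#_   read 0 → write #, move right, go to s1
s1 | ##[#]#1#_   read # → write 1, move right, go to s2
s2 | ##1[#]1#_   read # → write #, move left, go to s3
s3 | ##[1]#1#_   read 1 → write 1, move left, go to s1
s1 | #[#]1#1#_   read # → write 1, move right, go to s2
s2 | #1[1]#1#_   read 1 → write _, move right, go to s3
s3 | #1_[#]1#_   read # → write 0, move right, go to s0
s0 | #1_0[1]#_   read 1 → write 0, move right, go to s2
s2 | #1_00[#]_   read # → write #, move left, go to s3
s3 | #1_0[0]#_   read 0 → write #, move left, go to s0
s0 | #1_[0]##_   read 0 → write #, move right, go to s1
s1 | #1_#[#]#_   read # → write 1, move right, go to s2
s2 | #1_#1[#]_   read # → write #, move left, go to s3
s3 | #1_#[1]#_   read 1 → write 1, move left, go to s1
s1 | #1_[#]1#_   read # → write 1, move right, go to s2
s2 | #1_1[1]#_   read 1 → write _, move right, go to s3
s3 | #1_1_[#]_   read # → write 0, move right, go to s0
s0 | #1_1_0[_]   read _ → write _, move left, go to s1
s1 | #1_1_[0]_
No transition is defined for (s1, 0); M halts in state s1.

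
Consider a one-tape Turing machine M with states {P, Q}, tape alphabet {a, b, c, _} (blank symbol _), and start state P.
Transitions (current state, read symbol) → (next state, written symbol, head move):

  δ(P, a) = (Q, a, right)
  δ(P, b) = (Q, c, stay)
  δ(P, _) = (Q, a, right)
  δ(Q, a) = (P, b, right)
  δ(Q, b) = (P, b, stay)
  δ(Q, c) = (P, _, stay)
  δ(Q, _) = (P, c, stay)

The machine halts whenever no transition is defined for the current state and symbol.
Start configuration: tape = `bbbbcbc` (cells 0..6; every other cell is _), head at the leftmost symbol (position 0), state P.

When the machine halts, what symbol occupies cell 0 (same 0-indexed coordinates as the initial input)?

a

P | [b]bbbcbc_   read b → write c, move stay, go to Q
Q | [c]bbbcbc_   read c → write _, move stay, go to P
P | [_]bbbcbc_   read _ → write a, move right, go to Q
Q | a[b]bbcbc_   read b → write b, move stay, go to P
P | a[b]bbcbc_   read b → write c, move stay, go to Q
Q | a[c]bbcbc_   read c → write _, move stay, go to P
P | a[_]bbcbc_   read _ → write a, move right, go to Q
Q | aa[b]bcbc_   read b → write b, move stay, go to P
P | aa[b]bcbc_   read b → write c, move stay, go to Q
Q | aa[c]bcbc_   read c → write _, move stay, go to P
P | aa[_]bcbc_   read _ → write a, move right, go to Q
Q | aaa[b]cbc_   read b → write b, move stay, go to P
P | aaa[b]cbc_   read b → write c, move stay, go to Q
Q | aaa[c]cbc_   read c → write _, move stay, go to P
P | aaa[_]cbc_   read _ → write a, move right, go to Q
Q | aaaa[c]bc_   read c → write _, move stay, go to P
P | aaaa[_]bc_   read _ → write a, move right, go to Q
Q | aaaaa[b]c_   read b → write b, move stay, go to P
P | aaaaa[b]c_   read b → write c, move stay, go to Q
Q | aaaaa[c]c_   read c → write _, move stay, go to P
P | aaaaa[_]c_   read _ → write a, move right, go to Q
Q | aaaaaa[c]_   read c → write _, move stay, go to P
P | aaaaaa[_]_   read _ → write a, move right, go to Q
Q | aaaaaaa[_]   read _ → write c, move stay, go to P
P | aaaaaaa[c]
Cell 0 holds a when M halts.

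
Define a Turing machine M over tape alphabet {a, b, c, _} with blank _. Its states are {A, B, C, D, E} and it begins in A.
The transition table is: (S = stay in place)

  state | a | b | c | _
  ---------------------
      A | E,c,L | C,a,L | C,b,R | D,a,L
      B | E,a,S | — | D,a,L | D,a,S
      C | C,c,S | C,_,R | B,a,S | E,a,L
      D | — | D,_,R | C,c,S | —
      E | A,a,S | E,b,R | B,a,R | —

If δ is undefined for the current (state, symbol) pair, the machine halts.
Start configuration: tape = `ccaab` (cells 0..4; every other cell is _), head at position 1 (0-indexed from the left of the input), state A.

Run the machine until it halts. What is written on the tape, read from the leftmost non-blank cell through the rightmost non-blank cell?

cbaab

state=A head=1 tape=c[c]aab   (A,c)→(C,b,R)
state=C head=2 tape=cb[a]ab   (C,a)→(C,c,S)
state=C head=2 tape=cb[c]ab   (C,c)→(B,a,S)
state=B head=2 tape=cb[a]ab   (B,a)→(E,a,S)
state=E head=2 tape=cb[a]ab   (E,a)→(A,a,S)
state=A head=2 tape=cb[a]ab   (A,a)→(E,c,L)
state=E head=1 tape=c[b]cab   (E,b)→(E,b,R)
state=E head=2 tape=cb[c]ab   (E,c)→(B,a,R)
state=B head=3 tape=cba[a]b   (B,a)→(E,a,S)
state=E head=3 tape=cba[a]b   (E,a)→(A,a,S)
state=A head=3 tape=cba[a]b   (A,a)→(E,c,L)
state=E head=2 tape=cb[a]cb   (E,a)→(A,a,S)
state=A head=2 tape=cb[a]cb   (A,a)→(E,c,L)
state=E head=1 tape=c[b]ccb   (E,b)→(E,b,R)
state=E head=2 tape=cb[c]cb   (E,c)→(B,a,R)
state=B head=3 tape=cba[c]b   (B,c)→(D,a,L)
state=D head=2 tape=cb[a]ab
The non-blank tape span at halt is cbaab.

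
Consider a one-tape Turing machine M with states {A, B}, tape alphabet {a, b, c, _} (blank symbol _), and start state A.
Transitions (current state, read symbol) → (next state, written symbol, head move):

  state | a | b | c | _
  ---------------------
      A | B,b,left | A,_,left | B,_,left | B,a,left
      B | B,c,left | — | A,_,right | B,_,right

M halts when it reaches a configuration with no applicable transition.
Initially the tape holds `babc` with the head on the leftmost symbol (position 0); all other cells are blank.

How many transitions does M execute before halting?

13

A | __[b]abc   read b → write _, move left, go to A
A | _[_]_abc   read _ → write a, move left, go to B
B | [_]a_abc   read _ → write _, move right, go to B
B | _[a]_abc   read a → write c, move left, go to B
B | [_]c_abc   read _ → write _, move right, go to B
B | _[c]_abc   read c → write _, move right, go to A
A | __[_]abc   read _ → write a, move left, go to B
B | _[_]aabc   read _ → write _, move right, go to B
B | __[a]abc   read a → write c, move left, go to B
B | _[_]cabc   read _ → write _, move right, go to B
B | __[c]abc   read c → write _, move right, go to A
A | ___[a]bc   read a → write b, move left, go to B
B | __[_]bbc   read _ → write _, move right, go to B
B | ___[b]bc
M halts after 13 transitions.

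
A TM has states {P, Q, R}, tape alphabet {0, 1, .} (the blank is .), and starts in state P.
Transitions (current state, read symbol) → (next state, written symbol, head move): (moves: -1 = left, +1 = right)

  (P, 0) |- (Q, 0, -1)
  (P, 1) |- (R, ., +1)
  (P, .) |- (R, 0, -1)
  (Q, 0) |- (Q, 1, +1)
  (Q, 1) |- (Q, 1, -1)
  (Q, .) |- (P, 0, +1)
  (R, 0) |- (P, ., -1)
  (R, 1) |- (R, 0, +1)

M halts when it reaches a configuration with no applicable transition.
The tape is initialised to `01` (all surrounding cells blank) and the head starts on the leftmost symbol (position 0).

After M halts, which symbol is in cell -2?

0

P | ..[0]1.   read 0 → write 0, move -1, go to Q
Q | .[.]01.   read . → write 0, move +1, go to P
P | .0[0]1.   read 0 → write 0, move -1, go to Q
Q | .[0]01.   read 0 → write 1, move +1, go to Q
Q | .1[0]1.   read 0 → write 1, move +1, go to Q
Q | .11[1].   read 1 → write 1, move -1, go to Q
Q | .1[1]1.   read 1 → write 1, move -1, go to Q
Q | .[1]11.   read 1 → write 1, move -1, go to Q
Q | [.]111.   read . → write 0, move +1, go to P
P | 0[1]11.   read 1 → write ., move +1, go to R
R | 0.[1]1.   read 1 → write 0, move +1, go to R
R | 0.0[1].   read 1 → write 0, move +1, go to R
R | 0.00[.]
Cell -2 holds 0 when M halts.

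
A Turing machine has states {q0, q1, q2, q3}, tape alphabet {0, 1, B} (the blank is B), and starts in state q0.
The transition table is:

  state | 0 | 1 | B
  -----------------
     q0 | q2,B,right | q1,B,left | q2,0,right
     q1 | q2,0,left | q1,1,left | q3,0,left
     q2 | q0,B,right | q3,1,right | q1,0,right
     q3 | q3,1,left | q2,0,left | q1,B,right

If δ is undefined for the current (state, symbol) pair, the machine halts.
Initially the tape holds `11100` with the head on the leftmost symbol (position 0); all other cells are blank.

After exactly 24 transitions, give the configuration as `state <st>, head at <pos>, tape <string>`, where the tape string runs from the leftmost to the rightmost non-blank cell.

q0 | BB[1]1100   read 1 → write B, move left, go to q1
q1 | B[B]B1100   read B → write 0, move left, go to q3
q3 | [B]0B1100   read B → write B, move right, go to q1
q1 | B[0]B1100   read 0 → write 0, move left, go to q2
q2 | [B]0B1100   read B → write 0, move right, go to q1
q1 | 0[0]B1100   read 0 → write 0, move left, go to q2
q2 | [0]0B1100   read 0 → write B, move right, go to q0
q0 | B[0]B1100   read 0 → write B, move right, go to q2
q2 | BB[B]1100   read B → write 0, move right, go to q1
q1 | BB0[1]100   read 1 → write 1, move left, go to q1
q1 | BB[0]1100   read 0 → write 0, move left, go to q2
q2 | B[B]01100   read B → write 0, move right, go to q1
q1 | B0[0]1100   read 0 → write 0, move left, go to q2
q2 | B[0]01100   read 0 → write B, move right, go to q0
q0 | BB[0]1100   read 0 → write B, move right, go to q2
q2 | BBB[1]100   read 1 → write 1, move right, go to q3
q3 | BBB1[1]00   read 1 → write 0, move left, go to q2
q2 | BBB[1]000   read 1 → write 1, move right, go to q3
q3 | BBB1[0]00   read 0 → write 1, move left, go to q3
q3 | BBB[1]100   read 1 → write 0, move left, go to q2
q2 | BB[B]0100   read B → write 0, move right, go to q1
q1 | BB0[0]100   read 0 → write 0, move left, go to q2
q2 | BB[0]0100   read 0 → write B, move right, go to q0
q0 | BBB[0]100   read 0 → write B, move right, go to q2
q2 | BBBB[1]00
After 24 steps: state q2, head at 2, tape 100.

state q2, head at 2, tape 100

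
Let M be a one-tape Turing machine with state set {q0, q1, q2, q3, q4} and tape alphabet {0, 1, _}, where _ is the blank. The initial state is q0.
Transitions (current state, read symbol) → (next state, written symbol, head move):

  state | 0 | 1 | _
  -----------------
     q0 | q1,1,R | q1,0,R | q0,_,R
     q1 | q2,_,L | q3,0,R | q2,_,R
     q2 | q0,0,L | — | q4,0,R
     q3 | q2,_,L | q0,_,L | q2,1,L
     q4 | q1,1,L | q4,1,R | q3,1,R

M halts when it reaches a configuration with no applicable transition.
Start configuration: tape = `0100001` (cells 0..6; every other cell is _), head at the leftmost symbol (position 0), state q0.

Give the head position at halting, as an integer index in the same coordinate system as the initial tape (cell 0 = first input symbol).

q0 | _[0]100001   read 0 → write 1, move R, go to q1
q1 | _1[1]00001   read 1 → write 0, move R, go to q3
q3 | _10[0]0001   read 0 → write _, move L, go to q2
q2 | _1[0]_0001   read 0 → write 0, move L, go to q0
q0 | _[1]0_0001   read 1 → write 0, move R, go to q1
q1 | _0[0]_0001   read 0 → write _, move L, go to q2
q2 | _[0]__0001   read 0 → write 0, move L, go to q0
q0 | [_]0__0001   read _ → write _, move R, go to q0
q0 | _[0]__0001   read 0 → write 1, move R, go to q1
q1 | _1[_]_0001   read _ → write _, move R, go to q2
q2 | _1_[_]0001   read _ → write 0, move R, go to q4
q4 | _1_0[0]001   read 0 → write 1, move L, go to q1
q1 | _1_[0]1001   read 0 → write _, move L, go to q2
q2 | _1[_]_1001   read _ → write 0, move R, go to q4
q4 | _10[_]1001   read _ → write 1, move R, go to q3
q3 | _101[1]001   read 1 → write _, move L, go to q0
q0 | _10[1]_001   read 1 → write 0, move R, go to q1
q1 | _100[_]001   read _ → write _, move R, go to q2
q2 | _100_[0]01   read 0 → write 0, move L, go to q0
q0 | _100[_]001   read _ → write _, move R, go to q0
q0 | _100_[0]01   read 0 → write 1, move R, go to q1
q1 | _100_1[0]1   read 0 → write _, move L, go to q2
q2 | _100_[1]_1
At halt the head is at cell 4.

4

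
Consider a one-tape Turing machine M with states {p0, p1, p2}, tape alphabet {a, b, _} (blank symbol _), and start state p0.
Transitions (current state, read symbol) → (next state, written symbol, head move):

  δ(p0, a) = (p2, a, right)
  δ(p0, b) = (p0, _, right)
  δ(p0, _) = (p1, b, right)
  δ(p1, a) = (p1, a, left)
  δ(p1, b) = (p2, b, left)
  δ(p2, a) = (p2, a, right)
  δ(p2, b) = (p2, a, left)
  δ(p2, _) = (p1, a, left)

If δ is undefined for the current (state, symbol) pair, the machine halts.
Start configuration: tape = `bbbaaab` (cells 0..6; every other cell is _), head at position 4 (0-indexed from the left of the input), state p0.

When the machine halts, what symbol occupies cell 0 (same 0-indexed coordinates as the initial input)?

p0 | __bbba[a]ab_   read a → write a, move right, go to p2
p2 | __bbbaa[a]b_   read a → write a, move right, go to p2
p2 | __bbbaaa[b]_   read b → write a, move left, go to p2
p2 | __bbbaa[a]a_   read a → write a, move right, go to p2
p2 | __bbbaaa[a]_   read a → write a, move right, go to p2
p2 | __bbbaaaa[_]   read _ → write a, move left, go to p1
p1 | __bbbaaa[a]a   read a → write a, move left, go to p1
p1 | __bbbaa[a]aa   read a → write a, move left, go to p1
p1 | __bbba[a]aaa   read a → write a, move left, go to p1
p1 | __bbb[a]aaaa   read a → write a, move left, go to p1
p1 | __bb[b]aaaaa   read b → write b, move left, go to p2
p2 | __b[b]baaaaa   read b → write a, move left, go to p2
p2 | __[b]abaaaaa   read b → write a, move left, go to p2
p2 | _[_]aabaaaaa   read _ → write a, move left, go to p1
p1 | [_]aaabaaaaa
Cell 0 holds a when M halts.

a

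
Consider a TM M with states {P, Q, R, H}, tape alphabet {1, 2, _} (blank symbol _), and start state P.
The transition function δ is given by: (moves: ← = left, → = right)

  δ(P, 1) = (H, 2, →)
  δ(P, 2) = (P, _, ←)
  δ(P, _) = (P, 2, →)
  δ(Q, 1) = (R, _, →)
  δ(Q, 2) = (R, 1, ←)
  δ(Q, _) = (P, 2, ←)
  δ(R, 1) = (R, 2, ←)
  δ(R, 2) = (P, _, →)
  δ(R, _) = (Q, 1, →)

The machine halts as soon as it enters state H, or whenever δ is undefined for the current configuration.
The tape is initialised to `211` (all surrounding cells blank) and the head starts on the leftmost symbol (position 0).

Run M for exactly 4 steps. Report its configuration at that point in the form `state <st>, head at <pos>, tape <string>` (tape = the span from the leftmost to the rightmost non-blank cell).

P | _[2]11   read 2 → write _, move ←, go to P
P | [_]_11   read _ → write 2, move →, go to P
P | 2[_]11   read _ → write 2, move →, go to P
P | 22[1]1   read 1 → write 2, move →, go to H
H | 222[1]
After 4 steps: state H, head at 2, tape 2221.

state H, head at 2, tape 2221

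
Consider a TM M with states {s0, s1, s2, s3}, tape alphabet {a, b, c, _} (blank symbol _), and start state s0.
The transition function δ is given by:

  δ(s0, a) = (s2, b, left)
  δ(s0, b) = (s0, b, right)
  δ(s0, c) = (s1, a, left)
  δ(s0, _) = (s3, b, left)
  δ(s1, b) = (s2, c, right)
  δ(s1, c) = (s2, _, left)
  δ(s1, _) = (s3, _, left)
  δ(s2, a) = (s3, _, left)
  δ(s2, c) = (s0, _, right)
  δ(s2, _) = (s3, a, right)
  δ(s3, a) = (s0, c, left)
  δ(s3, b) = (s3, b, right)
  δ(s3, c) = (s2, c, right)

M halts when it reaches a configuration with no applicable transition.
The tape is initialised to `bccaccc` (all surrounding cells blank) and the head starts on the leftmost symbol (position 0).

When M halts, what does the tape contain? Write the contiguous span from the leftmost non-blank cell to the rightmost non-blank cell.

caca_ca

s0 | [b]ccaccc_   read b → write b, move right, go to s0
s0 | b[c]caccc_   read c → write a, move left, go to s1
s1 | [b]acaccc_   read b → write c, move right, go to s2
s2 | c[a]caccc_   read a → write _, move left, go to s3
s3 | [c]_caccc_   read c → write c, move right, go to s2
s2 | c[_]caccc_   read _ → write a, move right, go to s3
s3 | ca[c]accc_   read c → write c, move right, go to s2
s2 | cac[a]ccc_   read a → write _, move left, go to s3
s3 | ca[c]_ccc_   read c → write c, move right, go to s2
s2 | cac[_]ccc_   read _ → write a, move right, go to s3
s3 | caca[c]cc_   read c → write c, move right, go to s2
s2 | cacac[c]c_   read c → write _, move right, go to s0
s0 | cacac_[c]_   read c → write a, move left, go to s1
s1 | cacac[_]a_   read _ → write _, move left, go to s3
s3 | caca[c]_a_   read c → write c, move right, go to s2
s2 | cacac[_]a_   read _ → write a, move right, go to s3
s3 | cacaca[a]_   read a → write c, move left, go to s0
s0 | cacac[a]c_   read a → write b, move left, go to s2
s2 | caca[c]bc_   read c → write _, move right, go to s0
s0 | caca_[b]c_   read b → write b, move right, go to s0
s0 | caca_b[c]_   read c → write a, move left, go to s1
s1 | caca_[b]a_   read b → write c, move right, go to s2
s2 | caca_c[a]_   read a → write _, move left, go to s3
s3 | caca_[c]__   read c → write c, move right, go to s2
s2 | caca_c[_]_   read _ → write a, move right, go to s3
s3 | caca_ca[_]
The non-blank tape span at halt is caca_ca.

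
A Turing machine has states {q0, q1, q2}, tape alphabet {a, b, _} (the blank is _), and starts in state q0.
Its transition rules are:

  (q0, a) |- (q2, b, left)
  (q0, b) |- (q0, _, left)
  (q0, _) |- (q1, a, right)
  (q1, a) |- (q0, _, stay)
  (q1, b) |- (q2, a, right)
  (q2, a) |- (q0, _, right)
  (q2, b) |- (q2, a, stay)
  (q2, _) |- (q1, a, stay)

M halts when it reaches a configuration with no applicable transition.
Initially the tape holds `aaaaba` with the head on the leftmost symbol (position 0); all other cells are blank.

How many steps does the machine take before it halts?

14

state=q0 head=0 tape=_[a]aaaba   (q0,a)→(q2,b,left)
state=q2 head=-1 tape=[_]baaaba   (q2,_)→(q1,a,stay)
state=q1 head=-1 tape=[a]baaaba   (q1,a)→(q0,_,stay)
state=q0 head=-1 tape=[_]baaaba   (q0,_)→(q1,a,right)
state=q1 head=0 tape=a[b]aaaba   (q1,b)→(q2,a,right)
state=q2 head=1 tape=aa[a]aaba   (q2,a)→(q0,_,right)
state=q0 head=2 tape=aa_[a]aba   (q0,a)→(q2,b,left)
state=q2 head=1 tape=aa[_]baba   (q2,_)→(q1,a,stay)
state=q1 head=1 tape=aa[a]baba   (q1,a)→(q0,_,stay)
state=q0 head=1 tape=aa[_]baba   (q0,_)→(q1,a,right)
state=q1 head=2 tape=aaa[b]aba   (q1,b)→(q2,a,right)
state=q2 head=3 tape=aaaa[a]ba   (q2,a)→(q0,_,right)
state=q0 head=4 tape=aaaa_[b]a   (q0,b)→(q0,_,left)
state=q0 head=3 tape=aaaa[_]_a   (q0,_)→(q1,a,right)
state=q1 head=4 tape=aaaaa[_]a
M halts after 14 transitions.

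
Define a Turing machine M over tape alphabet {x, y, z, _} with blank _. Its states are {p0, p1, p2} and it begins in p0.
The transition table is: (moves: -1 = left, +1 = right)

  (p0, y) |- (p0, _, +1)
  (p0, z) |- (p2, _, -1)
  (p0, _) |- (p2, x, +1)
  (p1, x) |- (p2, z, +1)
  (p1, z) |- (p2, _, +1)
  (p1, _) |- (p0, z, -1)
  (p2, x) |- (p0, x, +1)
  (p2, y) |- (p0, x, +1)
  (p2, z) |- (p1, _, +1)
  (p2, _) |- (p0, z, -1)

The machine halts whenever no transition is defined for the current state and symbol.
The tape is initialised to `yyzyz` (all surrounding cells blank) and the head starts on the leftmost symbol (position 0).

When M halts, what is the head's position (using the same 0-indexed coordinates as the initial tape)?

state=p0 head=0 tape=[y]yzyz   (p0,y)→(p0,_,+1)
state=p0 head=1 tape=_[y]zyz   (p0,y)→(p0,_,+1)
state=p0 head=2 tape=__[z]yz   (p0,z)→(p2,_,-1)
state=p2 head=1 tape=_[_]_yz   (p2,_)→(p0,z,-1)
state=p0 head=0 tape=[_]z_yz   (p0,_)→(p2,x,+1)
state=p2 head=1 tape=x[z]_yz   (p2,z)→(p1,_,+1)
state=p1 head=2 tape=x_[_]yz   (p1,_)→(p0,z,-1)
state=p0 head=1 tape=x[_]zyz   (p0,_)→(p2,x,+1)
state=p2 head=2 tape=xx[z]yz   (p2,z)→(p1,_,+1)
state=p1 head=3 tape=xx_[y]z
At halt the head is at cell 3.

3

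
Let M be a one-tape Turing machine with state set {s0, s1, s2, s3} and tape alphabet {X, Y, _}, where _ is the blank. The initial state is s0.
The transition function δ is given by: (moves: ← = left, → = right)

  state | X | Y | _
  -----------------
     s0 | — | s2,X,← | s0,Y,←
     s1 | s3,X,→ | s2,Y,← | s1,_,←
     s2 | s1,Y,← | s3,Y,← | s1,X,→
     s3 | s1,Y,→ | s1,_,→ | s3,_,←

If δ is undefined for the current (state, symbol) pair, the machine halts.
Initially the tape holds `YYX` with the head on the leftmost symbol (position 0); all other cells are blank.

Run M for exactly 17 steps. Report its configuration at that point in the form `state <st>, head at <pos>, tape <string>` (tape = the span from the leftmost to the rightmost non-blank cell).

state=s0 head=0 tape=_[Y]YX_   (s0,Y)→(s2,X,←)
state=s2 head=-1 tape=[_]XYX_   (s2,_)→(s1,X,→)
state=s1 head=0 tape=X[X]YX_   (s1,X)→(s3,X,→)
state=s3 head=1 tape=XX[Y]X_   (s3,Y)→(s1,_,→)
state=s1 head=2 tape=XX_[X]_   (s1,X)→(s3,X,→)
state=s3 head=3 tape=XX_X[_]   (s3,_)→(s3,_,←)
state=s3 head=2 tape=XX_[X]_   (s3,X)→(s1,Y,→)
state=s1 head=3 tape=XX_Y[_]   (s1,_)→(s1,_,←)
state=s1 head=2 tape=XX_[Y]_   (s1,Y)→(s2,Y,←)
state=s2 head=1 tape=XX[_]Y_   (s2,_)→(s1,X,→)
state=s1 head=2 tape=XXX[Y]_   (s1,Y)→(s2,Y,←)
state=s2 head=1 tape=XX[X]Y_   (s2,X)→(s1,Y,←)
state=s1 head=0 tape=X[X]YY_   (s1,X)→(s3,X,→)
state=s3 head=1 tape=XX[Y]Y_   (s3,Y)→(s1,_,→)
state=s1 head=2 tape=XX_[Y]_   (s1,Y)→(s2,Y,←)
state=s2 head=1 tape=XX[_]Y_   (s2,_)→(s1,X,→)
state=s1 head=2 tape=XXX[Y]_   (s1,Y)→(s2,Y,←)
state=s2 head=1 tape=XX[X]Y_
After 17 steps: state s2, head at 1, tape XXXY.

state s2, head at 1, tape XXXY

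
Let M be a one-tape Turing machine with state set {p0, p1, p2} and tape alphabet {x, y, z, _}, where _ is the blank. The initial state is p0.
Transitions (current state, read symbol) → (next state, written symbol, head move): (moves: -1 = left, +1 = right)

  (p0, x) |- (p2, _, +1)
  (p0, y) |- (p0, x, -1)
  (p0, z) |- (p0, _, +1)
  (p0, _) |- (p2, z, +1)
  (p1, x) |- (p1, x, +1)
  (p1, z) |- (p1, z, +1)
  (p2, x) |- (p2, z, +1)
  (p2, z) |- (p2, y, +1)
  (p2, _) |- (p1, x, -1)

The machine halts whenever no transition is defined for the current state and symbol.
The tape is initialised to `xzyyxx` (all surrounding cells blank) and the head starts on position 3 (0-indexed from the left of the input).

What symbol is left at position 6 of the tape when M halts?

x

p0 | xzy[y]xx__   read y → write x, move -1, go to p0
p0 | xz[y]xxx__   read y → write x, move -1, go to p0
p0 | x[z]xxxx__   read z → write _, move +1, go to p0
p0 | x_[x]xxx__   read x → write _, move +1, go to p2
p2 | x__[x]xx__   read x → write z, move +1, go to p2
p2 | x__z[x]x__   read x → write z, move +1, go to p2
p2 | x__zz[x]__   read x → write z, move +1, go to p2
p2 | x__zzz[_]_   read _ → write x, move -1, go to p1
p1 | x__zz[z]x_   read z → write z, move +1, go to p1
p1 | x__zzz[x]_   read x → write x, move +1, go to p1
p1 | x__zzzx[_]
Cell 6 holds x when M halts.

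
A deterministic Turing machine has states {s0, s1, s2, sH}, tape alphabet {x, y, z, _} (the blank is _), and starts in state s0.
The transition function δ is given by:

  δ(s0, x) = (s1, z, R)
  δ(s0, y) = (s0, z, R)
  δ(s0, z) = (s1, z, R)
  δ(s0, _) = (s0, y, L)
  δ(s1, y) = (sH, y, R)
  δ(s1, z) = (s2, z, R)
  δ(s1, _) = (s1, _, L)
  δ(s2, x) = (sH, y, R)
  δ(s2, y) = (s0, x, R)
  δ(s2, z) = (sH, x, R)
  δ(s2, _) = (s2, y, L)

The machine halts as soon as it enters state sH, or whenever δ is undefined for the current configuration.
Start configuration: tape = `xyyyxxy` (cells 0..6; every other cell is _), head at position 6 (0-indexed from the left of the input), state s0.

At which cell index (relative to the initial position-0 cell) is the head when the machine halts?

8

s0 | xyyyxx[y]__   read y → write z, move R, go to s0
s0 | xyyyxxz[_]_   read _ → write y, move L, go to s0
s0 | xyyyxx[z]y_   read z → write z, move R, go to s1
s1 | xyyyxxz[y]_   read y → write y, move R, go to sH
sH | xyyyxxzy[_]
At halt the head is at cell 8.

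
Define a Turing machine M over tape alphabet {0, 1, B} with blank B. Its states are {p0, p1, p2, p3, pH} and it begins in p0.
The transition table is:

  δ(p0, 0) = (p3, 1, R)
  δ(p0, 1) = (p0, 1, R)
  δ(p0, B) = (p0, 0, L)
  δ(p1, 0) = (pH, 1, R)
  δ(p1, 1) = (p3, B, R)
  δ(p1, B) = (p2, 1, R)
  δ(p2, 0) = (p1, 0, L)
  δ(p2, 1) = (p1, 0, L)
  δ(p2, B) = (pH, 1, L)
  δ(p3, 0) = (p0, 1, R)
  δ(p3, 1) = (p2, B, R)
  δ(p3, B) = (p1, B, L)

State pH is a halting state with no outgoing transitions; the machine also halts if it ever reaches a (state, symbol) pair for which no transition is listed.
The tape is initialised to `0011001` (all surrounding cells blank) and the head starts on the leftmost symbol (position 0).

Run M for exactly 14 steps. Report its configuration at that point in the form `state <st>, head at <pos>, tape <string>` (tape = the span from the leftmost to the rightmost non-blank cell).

state p2, head at 8, tape 11111111

p0 | [0]011001BB   read 0 → write 1, move R, go to p3
p3 | 1[0]11001BB   read 0 → write 1, move R, go to p0
p0 | 11[1]1001BB   read 1 → write 1, move R, go to p0
p0 | 111[1]001BB   read 1 → write 1, move R, go to p0
p0 | 1111[0]01BB   read 0 → write 1, move R, go to p3
p3 | 11111[0]1BB   read 0 → write 1, move R, go to p0
p0 | 111111[1]BB   read 1 → write 1, move R, go to p0
p0 | 1111111[B]B   read B → write 0, move L, go to p0
p0 | 111111[1]0B   read 1 → write 1, move R, go to p0
p0 | 1111111[0]B   read 0 → write 1, move R, go to p3
p3 | 11111111[B]   read B → write B, move L, go to p1
p1 | 1111111[1]B   read 1 → write B, move R, go to p3
p3 | 1111111B[B]   read B → write B, move L, go to p1
p1 | 1111111[B]B   read B → write 1, move R, go to p2
p2 | 11111111[B]
After 14 steps: state p2, head at 8, tape 11111111.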